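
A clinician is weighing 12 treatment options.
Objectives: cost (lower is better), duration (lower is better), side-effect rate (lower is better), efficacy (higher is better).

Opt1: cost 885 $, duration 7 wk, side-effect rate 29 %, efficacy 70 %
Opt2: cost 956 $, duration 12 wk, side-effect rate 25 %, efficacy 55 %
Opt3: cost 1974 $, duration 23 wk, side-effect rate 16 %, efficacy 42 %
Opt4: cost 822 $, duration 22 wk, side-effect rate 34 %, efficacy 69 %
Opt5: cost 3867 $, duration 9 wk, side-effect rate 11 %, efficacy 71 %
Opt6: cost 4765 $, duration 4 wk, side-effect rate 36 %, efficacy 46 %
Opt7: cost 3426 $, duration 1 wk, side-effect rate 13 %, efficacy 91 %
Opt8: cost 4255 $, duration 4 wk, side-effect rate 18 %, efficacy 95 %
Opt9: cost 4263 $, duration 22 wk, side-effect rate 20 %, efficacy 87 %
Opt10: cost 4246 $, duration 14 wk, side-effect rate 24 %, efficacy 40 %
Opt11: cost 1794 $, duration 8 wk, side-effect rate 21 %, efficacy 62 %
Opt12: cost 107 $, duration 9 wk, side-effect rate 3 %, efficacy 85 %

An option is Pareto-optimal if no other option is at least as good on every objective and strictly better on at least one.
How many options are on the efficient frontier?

5

Opt1: not dominated.
Opt2: dominated by Opt12 (cost 107≤956, duration 9≤12, side-effect rate 3≤25, efficacy 85≥55).
Opt3: dominated by Opt12 (cost 107≤1974, duration 9≤23, side-effect rate 3≤16, efficacy 85≥42).
Opt4: dominated by Opt12 (cost 107≤822, duration 9≤22, side-effect rate 3≤34, efficacy 85≥69).
Opt5: dominated by Opt12 (cost 107≤3867, duration 9≤9, side-effect rate 3≤11, efficacy 85≥71).
Opt6: dominated by Opt7 (cost 3426≤4765, duration 1≤4, side-effect rate 13≤36, efficacy 91≥46).
Opt7: not dominated (best duration).
Opt8: not dominated (best efficacy).
Opt9: dominated by Opt7 (cost 3426≤4263, duration 1≤22, side-effect rate 13≤20, efficacy 91≥87).
Opt10: dominated by Opt5 (cost 3867≤4246, duration 9≤14, side-effect rate 11≤24, efficacy 71≥40).
Opt11: not dominated.
Opt12: not dominated (best cost).
Pareto-optimal: Opt1, Opt7, Opt8, Opt11, Opt12 → 5.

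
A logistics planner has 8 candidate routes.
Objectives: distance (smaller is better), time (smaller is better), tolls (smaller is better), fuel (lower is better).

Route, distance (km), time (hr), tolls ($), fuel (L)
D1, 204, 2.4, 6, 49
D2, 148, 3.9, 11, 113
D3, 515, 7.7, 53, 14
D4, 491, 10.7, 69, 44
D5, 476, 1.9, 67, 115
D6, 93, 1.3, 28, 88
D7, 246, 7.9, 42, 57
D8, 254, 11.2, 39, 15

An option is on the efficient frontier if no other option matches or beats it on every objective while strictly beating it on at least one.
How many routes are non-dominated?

6

D1: not dominated (best tolls).
D2: not dominated.
D3: not dominated (best fuel).
D4: not dominated.
D5: dominated by D6 (distance 93≤476, time 1.3≤1.9, tolls 28≤67, fuel 88≤115).
D6: not dominated (best distance).
D7: dominated by D1 (distance 204≤246, time 2.4≤7.9, tolls 6≤42, fuel 49≤57).
D8: not dominated.
Pareto-optimal: D1, D2, D3, D4, D6, D8 → 6.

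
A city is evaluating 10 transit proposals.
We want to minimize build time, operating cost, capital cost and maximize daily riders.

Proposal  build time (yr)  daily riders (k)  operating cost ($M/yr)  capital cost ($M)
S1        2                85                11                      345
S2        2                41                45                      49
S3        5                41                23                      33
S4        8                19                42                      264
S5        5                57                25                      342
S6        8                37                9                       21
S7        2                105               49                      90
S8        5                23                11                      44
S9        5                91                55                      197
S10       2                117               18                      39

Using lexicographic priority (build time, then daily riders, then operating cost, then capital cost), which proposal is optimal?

First minimize build time: best is 2, kept {S1, S2, S7, S10}.
Then maximize daily riders: best is 117, kept {S10}.

S10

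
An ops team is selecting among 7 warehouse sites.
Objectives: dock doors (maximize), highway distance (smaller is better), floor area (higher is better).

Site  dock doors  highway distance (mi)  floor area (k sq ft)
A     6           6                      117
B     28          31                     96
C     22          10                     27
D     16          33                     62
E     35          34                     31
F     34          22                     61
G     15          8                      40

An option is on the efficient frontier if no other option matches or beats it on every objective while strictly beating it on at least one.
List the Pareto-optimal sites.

A, B, C, E, F, G

A: not dominated (best highway distance).
B: not dominated.
C: not dominated.
D: dominated by B (dock doors 28≥16, highway distance 31≤33, floor area 96≥62).
E: not dominated (best dock doors).
F: not dominated.
G: not dominated.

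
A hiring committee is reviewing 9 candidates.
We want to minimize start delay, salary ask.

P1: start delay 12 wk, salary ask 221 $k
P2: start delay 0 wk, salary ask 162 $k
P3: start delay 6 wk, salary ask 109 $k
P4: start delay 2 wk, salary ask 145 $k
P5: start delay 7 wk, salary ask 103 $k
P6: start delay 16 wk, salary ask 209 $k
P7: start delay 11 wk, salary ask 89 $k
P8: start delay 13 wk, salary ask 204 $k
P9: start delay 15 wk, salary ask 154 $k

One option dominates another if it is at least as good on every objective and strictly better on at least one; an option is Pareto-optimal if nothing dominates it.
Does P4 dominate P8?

P4 vs P8: start delay 2≤13, salary ask 145≤204 — P4 is at least as good on every objective with at least one strict improvement.

Yes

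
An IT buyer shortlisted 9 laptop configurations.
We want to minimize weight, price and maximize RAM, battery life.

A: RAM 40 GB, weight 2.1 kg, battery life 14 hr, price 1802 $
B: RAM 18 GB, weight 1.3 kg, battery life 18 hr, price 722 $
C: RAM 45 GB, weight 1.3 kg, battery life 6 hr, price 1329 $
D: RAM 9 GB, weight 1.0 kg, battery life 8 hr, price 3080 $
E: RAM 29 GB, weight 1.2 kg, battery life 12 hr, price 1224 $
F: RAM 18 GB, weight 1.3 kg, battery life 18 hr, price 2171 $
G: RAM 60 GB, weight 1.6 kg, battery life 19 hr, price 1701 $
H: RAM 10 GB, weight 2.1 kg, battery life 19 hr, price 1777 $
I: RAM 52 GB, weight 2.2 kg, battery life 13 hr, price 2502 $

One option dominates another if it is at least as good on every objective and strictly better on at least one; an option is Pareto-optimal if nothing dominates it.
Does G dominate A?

Yes

G vs A: RAM 60≥40, weight 1.6≤2.1, battery life 19≥14, price 1701≤1802 — G is at least as good on every objective with at least one strict improvement.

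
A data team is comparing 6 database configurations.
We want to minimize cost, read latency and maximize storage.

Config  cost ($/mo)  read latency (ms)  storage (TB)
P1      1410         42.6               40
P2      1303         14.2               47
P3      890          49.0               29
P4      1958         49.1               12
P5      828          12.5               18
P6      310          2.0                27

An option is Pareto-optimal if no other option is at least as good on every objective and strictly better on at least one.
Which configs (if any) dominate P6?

P1: worse on cost (1410 vs 310).
P2: worse on cost (1303 vs 310).
P3: worse on cost (890 vs 310).
P4: worse on cost (1958 vs 310).
P5: worse on cost (828 vs 310).
No option dominates P6.

none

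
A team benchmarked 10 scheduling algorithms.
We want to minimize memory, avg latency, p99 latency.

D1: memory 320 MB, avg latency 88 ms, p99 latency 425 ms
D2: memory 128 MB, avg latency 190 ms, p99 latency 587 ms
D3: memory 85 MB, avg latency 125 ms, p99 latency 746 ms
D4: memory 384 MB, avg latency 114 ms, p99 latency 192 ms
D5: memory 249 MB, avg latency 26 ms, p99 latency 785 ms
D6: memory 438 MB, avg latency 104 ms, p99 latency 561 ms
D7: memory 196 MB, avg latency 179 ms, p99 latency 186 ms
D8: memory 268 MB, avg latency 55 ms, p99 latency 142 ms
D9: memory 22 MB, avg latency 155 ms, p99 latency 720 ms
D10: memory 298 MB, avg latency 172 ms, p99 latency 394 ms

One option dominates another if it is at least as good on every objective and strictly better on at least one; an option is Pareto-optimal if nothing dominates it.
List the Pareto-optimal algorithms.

D2, D3, D5, D7, D8, D9

D1: dominated by D8 (memory 268≤320, avg latency 55≤88, p99 latency 142≤425).
D2: not dominated.
D3: not dominated.
D4: dominated by D8 (memory 268≤384, avg latency 55≤114, p99 latency 142≤192).
D5: not dominated (best avg latency).
D6: dominated by D1 (memory 320≤438, avg latency 88≤104, p99 latency 425≤561).
D7: not dominated.
D8: not dominated (best p99 latency).
D9: not dominated (best memory).
D10: dominated by D8 (memory 268≤298, avg latency 55≤172, p99 latency 142≤394).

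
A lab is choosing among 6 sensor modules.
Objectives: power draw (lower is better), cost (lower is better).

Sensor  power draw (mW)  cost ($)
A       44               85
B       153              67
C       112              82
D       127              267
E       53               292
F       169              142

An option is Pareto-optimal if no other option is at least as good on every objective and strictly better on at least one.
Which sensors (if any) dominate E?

A

A: power draw 44≤53, cost 85≤292 — dominates E.
Others (B, C, D, F) are each worse than E on at least one objective.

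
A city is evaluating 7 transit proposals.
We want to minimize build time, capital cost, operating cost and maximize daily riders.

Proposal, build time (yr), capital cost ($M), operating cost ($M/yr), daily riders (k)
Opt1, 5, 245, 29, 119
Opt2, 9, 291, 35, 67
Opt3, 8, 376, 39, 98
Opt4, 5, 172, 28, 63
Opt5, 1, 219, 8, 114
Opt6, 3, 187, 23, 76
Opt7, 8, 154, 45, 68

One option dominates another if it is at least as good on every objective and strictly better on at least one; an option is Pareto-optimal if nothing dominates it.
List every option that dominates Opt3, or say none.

Opt1: build time 5≤8, capital cost 245≤376, operating cost 29≤39, daily riders 119≥98 — dominates Opt3.
Opt5: build time 1≤8, capital cost 219≤376, operating cost 8≤39, daily riders 114≥98 — dominates Opt3.
Others (Opt2, Opt4, Opt6, Opt7) are each worse than Opt3 on at least one objective.

Opt1, Opt5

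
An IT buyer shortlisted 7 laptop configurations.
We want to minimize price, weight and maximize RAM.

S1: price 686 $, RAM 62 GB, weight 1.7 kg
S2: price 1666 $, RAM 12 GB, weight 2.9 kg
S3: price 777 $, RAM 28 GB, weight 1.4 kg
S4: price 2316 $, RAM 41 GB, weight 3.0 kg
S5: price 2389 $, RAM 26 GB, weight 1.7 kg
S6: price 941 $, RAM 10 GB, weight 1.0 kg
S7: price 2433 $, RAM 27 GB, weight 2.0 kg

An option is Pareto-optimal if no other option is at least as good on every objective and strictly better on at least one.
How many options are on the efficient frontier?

S1: not dominated (best price).
S2: dominated by S1 (price 686≤1666, RAM 62≥12, weight 1.7≤2.9).
S3: not dominated.
S4: dominated by S1 (price 686≤2316, RAM 62≥41, weight 1.7≤3.0).
S5: dominated by S1 (price 686≤2389, RAM 62≥26, weight 1.7≤1.7).
S6: not dominated (best weight).
S7: dominated by S1 (price 686≤2433, RAM 62≥27, weight 1.7≤2.0).
Pareto-optimal: S1, S3, S6 → 3.

3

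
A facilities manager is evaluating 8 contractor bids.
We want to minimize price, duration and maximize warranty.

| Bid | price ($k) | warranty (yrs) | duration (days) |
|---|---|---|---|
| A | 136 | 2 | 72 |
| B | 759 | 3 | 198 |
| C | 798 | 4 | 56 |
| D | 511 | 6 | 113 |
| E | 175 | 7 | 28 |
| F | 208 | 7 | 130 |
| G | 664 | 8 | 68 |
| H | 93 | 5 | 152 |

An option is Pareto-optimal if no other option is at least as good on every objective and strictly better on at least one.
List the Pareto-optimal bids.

A, E, G, H

A: not dominated.
B: dominated by D (price 511≤759, warranty 6≥3, duration 113≤198).
C: dominated by E (price 175≤798, warranty 7≥4, duration 28≤56).
D: dominated by E (price 175≤511, warranty 7≥6, duration 28≤113).
E: not dominated (best duration).
F: dominated by E (price 175≤208, warranty 7≥7, duration 28≤130).
G: not dominated (best warranty).
H: not dominated (best price).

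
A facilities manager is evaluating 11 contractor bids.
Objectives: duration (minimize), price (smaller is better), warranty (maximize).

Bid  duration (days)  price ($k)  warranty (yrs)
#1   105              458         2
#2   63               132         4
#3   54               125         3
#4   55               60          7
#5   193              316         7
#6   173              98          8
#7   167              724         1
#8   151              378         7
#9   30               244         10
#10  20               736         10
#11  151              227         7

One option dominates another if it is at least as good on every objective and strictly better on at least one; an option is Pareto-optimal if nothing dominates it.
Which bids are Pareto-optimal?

#3, #4, #6, #9, #10

#1: dominated by #2 (duration 63≤105, price 132≤458, warranty 4≥2).
#2: dominated by #4 (duration 55≤63, price 60≤132, warranty 7≥4).
#3: not dominated.
#4: not dominated (best price).
#5: dominated by #4 (duration 55≤193, price 60≤316, warranty 7≥7).
#6: not dominated.
#7: dominated by #1 (duration 105≤167, price 458≤724, warranty 2≥1).
#8: dominated by #4 (duration 55≤151, price 60≤378, warranty 7≥7).
#9: not dominated.
#10: not dominated (best duration).
#11: dominated by #4 (duration 55≤151, price 60≤227, warranty 7≥7).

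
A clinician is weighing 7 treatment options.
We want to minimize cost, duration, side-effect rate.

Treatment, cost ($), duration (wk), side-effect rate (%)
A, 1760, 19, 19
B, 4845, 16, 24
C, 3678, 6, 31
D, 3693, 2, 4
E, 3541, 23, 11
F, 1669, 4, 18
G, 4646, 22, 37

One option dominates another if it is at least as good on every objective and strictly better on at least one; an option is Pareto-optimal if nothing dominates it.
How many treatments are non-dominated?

A: dominated by F (cost 1669≤1760, duration 4≤19, side-effect rate 18≤19).
B: dominated by D (cost 3693≤4845, duration 2≤16, side-effect rate 4≤24).
C: dominated by F (cost 1669≤3678, duration 4≤6, side-effect rate 18≤31).
D: not dominated (best duration).
E: not dominated.
F: not dominated (best cost).
G: dominated by A (cost 1760≤4646, duration 19≤22, side-effect rate 19≤37).
Pareto-optimal: D, E, F → 3.

3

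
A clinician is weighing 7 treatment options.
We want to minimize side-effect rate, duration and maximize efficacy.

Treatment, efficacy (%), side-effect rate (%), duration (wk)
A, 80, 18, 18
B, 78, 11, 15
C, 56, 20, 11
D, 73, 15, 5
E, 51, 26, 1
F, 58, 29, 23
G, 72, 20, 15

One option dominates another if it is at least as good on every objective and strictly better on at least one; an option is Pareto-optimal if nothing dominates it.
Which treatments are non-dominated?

A: not dominated (best efficacy).
B: not dominated (best side-effect rate).
C: dominated by D (efficacy 73≥56, side-effect rate 15≤20, duration 5≤11).
D: not dominated.
E: not dominated (best duration).
F: dominated by A (efficacy 80≥58, side-effect rate 18≤29, duration 18≤23).
G: dominated by B (efficacy 78≥72, side-effect rate 11≤20, duration 15≤15).

A, B, D, E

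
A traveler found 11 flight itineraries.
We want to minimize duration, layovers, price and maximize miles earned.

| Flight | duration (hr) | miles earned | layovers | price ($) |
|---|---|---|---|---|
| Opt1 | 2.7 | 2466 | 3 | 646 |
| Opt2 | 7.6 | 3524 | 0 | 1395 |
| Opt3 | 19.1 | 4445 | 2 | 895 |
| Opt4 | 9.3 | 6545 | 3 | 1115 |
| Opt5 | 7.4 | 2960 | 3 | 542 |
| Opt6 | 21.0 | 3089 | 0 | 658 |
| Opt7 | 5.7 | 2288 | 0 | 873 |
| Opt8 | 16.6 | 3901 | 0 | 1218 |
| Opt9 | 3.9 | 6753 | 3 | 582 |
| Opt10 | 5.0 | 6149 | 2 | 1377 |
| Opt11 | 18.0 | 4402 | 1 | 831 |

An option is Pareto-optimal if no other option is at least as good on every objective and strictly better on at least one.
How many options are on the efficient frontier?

Opt1: not dominated (best duration).
Opt2: not dominated.
Opt3: not dominated.
Opt4: dominated by Opt9 (duration 3.9≤9.3, miles earned 6753≥6545, layovers 3≤3, price 582≤1115).
Opt5: not dominated (best price).
Opt6: not dominated.
Opt7: not dominated.
Opt8: not dominated.
Opt9: not dominated (best miles earned).
Opt10: not dominated.
Opt11: not dominated.
Pareto-optimal: Opt1, Opt2, Opt3, Opt5, Opt6, Opt7, Opt8, Opt9, Opt10, Opt11 → 10.

10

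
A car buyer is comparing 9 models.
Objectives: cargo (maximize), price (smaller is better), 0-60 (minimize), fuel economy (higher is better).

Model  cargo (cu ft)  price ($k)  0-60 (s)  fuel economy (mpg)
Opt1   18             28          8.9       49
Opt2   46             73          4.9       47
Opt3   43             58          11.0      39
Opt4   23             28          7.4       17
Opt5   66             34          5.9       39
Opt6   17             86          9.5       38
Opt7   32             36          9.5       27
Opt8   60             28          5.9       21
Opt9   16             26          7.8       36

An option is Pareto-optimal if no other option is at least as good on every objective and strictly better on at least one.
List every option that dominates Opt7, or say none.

Opt5

Opt5: cargo 66≥32, price 34≤36, 0-60 5.9≤9.5, fuel economy 39≥27 — dominates Opt7.
Others (Opt1, Opt2, Opt3, Opt4, Opt6, Opt8, Opt9) are each worse than Opt7 on at least one objective.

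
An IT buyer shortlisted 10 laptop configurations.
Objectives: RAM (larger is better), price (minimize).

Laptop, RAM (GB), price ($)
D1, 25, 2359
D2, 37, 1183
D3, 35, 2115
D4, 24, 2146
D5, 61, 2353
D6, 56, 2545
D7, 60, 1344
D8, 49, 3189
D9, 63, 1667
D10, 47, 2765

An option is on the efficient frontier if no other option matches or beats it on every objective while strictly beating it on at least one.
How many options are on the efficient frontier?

D1: dominated by D2 (RAM 37≥25, price 1183≤2359).
D2: not dominated (best price).
D3: dominated by D2 (RAM 37≥35, price 1183≤2115).
D4: dominated by D2 (RAM 37≥24, price 1183≤2146).
D5: dominated by D9 (RAM 63≥61, price 1667≤2353).
D6: dominated by D5 (RAM 61≥56, price 2353≤2545).
D7: not dominated.
D8: dominated by D5 (RAM 61≥49, price 2353≤3189).
D9: not dominated (best RAM).
D10: dominated by D5 (RAM 61≥47, price 2353≤2765).
Pareto-optimal: D2, D7, D9 → 3.

3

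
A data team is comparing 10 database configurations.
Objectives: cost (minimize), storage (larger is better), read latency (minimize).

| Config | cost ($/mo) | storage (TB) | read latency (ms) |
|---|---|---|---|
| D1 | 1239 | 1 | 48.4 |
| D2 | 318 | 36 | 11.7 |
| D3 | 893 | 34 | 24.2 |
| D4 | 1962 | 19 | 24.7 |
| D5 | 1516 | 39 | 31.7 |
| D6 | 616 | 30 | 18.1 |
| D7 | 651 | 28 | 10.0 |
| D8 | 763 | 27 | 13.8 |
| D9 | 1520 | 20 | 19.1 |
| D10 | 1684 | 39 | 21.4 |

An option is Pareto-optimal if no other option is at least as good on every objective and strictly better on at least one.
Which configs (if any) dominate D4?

D2: cost 318≤1962, storage 36≥19, read latency 11.7≤24.7 — dominates D4.
D3: cost 893≤1962, storage 34≥19, read latency 24.2≤24.7 — dominates D4.
D6: cost 616≤1962, storage 30≥19, read latency 18.1≤24.7 — dominates D4.
D7: cost 651≤1962, storage 28≥19, read latency 10.0≤24.7 — dominates D4.
D8: cost 763≤1962, storage 27≥19, read latency 13.8≤24.7 — dominates D4.
D9: cost 1520≤1962, storage 20≥19, read latency 19.1≤24.7 — dominates D4.
D10: cost 1684≤1962, storage 39≥19, read latency 21.4≤24.7 — dominates D4.
Others (D1, D5) are each worse than D4 on at least one objective.

D2, D3, D6, D7, D8, D9, D10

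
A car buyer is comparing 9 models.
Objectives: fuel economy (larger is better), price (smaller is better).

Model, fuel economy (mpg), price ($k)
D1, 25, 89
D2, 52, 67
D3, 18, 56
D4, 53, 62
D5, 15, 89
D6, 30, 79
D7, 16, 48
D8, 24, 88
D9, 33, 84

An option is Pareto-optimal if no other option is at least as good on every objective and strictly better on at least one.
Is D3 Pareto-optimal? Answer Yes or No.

Yes

D1: worse on price (89 vs 56).
D2: worse on price (67 vs 56).
D4: worse on price (62 vs 56).
D5: worse on fuel economy (15 vs 18).
D6: worse on price (79 vs 56).
D7: worse on fuel economy (16 vs 18).
D8: worse on price (88 vs 56).
D9: worse on price (84 vs 56).
No option is at least as good as D3 on every objective and strictly better on one.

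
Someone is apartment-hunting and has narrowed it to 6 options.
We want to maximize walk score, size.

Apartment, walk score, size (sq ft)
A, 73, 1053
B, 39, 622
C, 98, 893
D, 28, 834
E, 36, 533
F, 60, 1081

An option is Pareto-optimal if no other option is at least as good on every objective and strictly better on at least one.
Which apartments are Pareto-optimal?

A, C, F

A: not dominated.
B: dominated by A (walk score 73≥39, size 1053≥622).
C: not dominated (best walk score).
D: dominated by A (walk score 73≥28, size 1053≥834).
E: dominated by A (walk score 73≥36, size 1053≥533).
F: not dominated (best size).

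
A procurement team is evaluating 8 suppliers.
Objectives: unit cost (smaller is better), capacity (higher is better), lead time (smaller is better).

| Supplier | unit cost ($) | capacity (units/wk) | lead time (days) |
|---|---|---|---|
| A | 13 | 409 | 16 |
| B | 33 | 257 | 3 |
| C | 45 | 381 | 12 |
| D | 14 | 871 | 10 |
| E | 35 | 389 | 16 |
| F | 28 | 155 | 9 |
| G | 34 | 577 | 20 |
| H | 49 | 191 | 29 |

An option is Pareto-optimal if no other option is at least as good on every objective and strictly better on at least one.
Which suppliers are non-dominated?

A: not dominated (best unit cost).
B: not dominated (best lead time).
C: dominated by D (unit cost 14≤45, capacity 871≥381, lead time 10≤12).
D: not dominated (best capacity).
E: dominated by A (unit cost 13≤35, capacity 409≥389, lead time 16≤16).
F: not dominated.
G: dominated by D (unit cost 14≤34, capacity 871≥577, lead time 10≤20).
H: dominated by A (unit cost 13≤49, capacity 409≥191, lead time 16≤29).

A, B, D, F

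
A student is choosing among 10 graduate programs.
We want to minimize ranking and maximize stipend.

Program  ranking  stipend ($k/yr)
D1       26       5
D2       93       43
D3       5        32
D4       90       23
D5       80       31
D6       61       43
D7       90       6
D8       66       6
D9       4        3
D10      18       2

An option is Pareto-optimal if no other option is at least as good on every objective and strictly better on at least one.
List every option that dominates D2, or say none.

D6: ranking 61≤93, stipend 43≥43 — dominates D2.
Others (D1, D3, D4, D5, D7, D8, D9, D10) are each worse than D2 on at least one objective.

D6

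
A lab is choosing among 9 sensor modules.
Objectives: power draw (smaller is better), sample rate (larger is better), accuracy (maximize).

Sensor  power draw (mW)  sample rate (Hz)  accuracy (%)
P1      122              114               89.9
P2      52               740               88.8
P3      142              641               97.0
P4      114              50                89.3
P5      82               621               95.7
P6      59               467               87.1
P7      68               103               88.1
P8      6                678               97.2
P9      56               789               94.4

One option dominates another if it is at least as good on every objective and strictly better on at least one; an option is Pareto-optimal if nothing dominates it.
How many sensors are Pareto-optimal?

3

P1: dominated by P5 (power draw 82≤122, sample rate 621≥114, accuracy 95.7≥89.9).
P2: not dominated.
P3: dominated by P8 (power draw 6≤142, sample rate 678≥641, accuracy 97.2≥97.0).
P4: dominated by P5 (power draw 82≤114, sample rate 621≥50, accuracy 95.7≥89.3).
P5: dominated by P8 (power draw 6≤82, sample rate 678≥621, accuracy 97.2≥95.7).
P6: dominated by P2 (power draw 52≤59, sample rate 740≥467, accuracy 88.8≥87.1).
P7: dominated by P2 (power draw 52≤68, sample rate 740≥103, accuracy 88.8≥88.1).
P8: not dominated (best power draw).
P9: not dominated (best sample rate).
Pareto-optimal: P2, P8, P9 → 3.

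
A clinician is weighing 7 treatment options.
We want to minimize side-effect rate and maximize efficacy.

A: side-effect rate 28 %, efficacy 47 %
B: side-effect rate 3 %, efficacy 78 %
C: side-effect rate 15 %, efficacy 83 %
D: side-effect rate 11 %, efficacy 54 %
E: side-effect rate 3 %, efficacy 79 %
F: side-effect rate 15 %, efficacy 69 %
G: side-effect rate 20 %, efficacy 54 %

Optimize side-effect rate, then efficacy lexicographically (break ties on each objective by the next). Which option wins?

E

First minimize side-effect rate: best is 3, kept {B, E}.
Then maximize efficacy: best is 79, kept {E}.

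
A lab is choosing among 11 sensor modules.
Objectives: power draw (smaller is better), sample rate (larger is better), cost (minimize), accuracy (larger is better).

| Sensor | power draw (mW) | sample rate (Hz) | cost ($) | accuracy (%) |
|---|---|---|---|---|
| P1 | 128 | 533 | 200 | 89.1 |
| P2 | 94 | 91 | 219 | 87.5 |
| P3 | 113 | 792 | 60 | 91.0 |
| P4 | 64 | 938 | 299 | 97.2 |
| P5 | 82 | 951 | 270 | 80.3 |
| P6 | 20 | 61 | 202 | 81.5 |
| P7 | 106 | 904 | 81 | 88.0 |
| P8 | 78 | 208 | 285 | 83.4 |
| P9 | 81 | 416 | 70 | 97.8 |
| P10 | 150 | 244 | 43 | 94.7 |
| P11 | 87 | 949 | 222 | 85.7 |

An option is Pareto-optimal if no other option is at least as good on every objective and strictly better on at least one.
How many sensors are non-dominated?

9

P1: dominated by P3 (power draw 113≤128, sample rate 792≥533, cost 60≤200, accuracy 91.0≥89.1).
P2: dominated by P9 (power draw 81≤94, sample rate 416≥91, cost 70≤219, accuracy 97.8≥87.5).
P3: not dominated.
P4: not dominated.
P5: not dominated (best sample rate).
P6: not dominated (best power draw).
P7: not dominated.
P8: not dominated.
P9: not dominated (best accuracy).
P10: not dominated (best cost).
P11: not dominated.
Pareto-optimal: P3, P4, P5, P6, P7, P8, P9, P10, P11 → 9.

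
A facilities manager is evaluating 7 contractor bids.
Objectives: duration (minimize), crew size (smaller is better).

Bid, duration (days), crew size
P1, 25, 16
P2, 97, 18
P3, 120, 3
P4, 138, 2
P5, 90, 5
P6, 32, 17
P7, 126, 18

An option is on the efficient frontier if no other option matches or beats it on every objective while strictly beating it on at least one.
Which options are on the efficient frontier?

P1: not dominated (best duration).
P2: dominated by P1 (duration 25≤97, crew size 16≤18).
P3: not dominated.
P4: not dominated (best crew size).
P5: not dominated.
P6: dominated by P1 (duration 25≤32, crew size 16≤17).
P7: dominated by P1 (duration 25≤126, crew size 16≤18).

P1, P3, P4, P5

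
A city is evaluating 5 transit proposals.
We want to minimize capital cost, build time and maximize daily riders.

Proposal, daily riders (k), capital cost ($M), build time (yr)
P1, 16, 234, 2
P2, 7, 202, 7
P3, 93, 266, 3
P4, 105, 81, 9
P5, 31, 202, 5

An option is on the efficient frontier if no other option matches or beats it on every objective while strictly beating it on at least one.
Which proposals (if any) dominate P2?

P5

P5: daily riders 31≥7, capital cost 202≤202, build time 5≤7 — dominates P2.
Others (P1, P3, P4) are each worse than P2 on at least one objective.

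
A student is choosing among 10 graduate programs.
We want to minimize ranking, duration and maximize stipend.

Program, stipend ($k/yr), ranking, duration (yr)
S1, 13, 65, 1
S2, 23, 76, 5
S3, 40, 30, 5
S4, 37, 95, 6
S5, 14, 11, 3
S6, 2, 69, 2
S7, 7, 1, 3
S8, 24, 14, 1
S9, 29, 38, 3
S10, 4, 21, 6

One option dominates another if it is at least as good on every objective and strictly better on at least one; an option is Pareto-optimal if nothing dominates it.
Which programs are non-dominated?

S3, S5, S7, S8, S9

S1: dominated by S8 (stipend 24≥13, ranking 14≤65, duration 1≤1).
S2: dominated by S3 (stipend 40≥23, ranking 30≤76, duration 5≤5).
S3: not dominated (best stipend).
S4: dominated by S3 (stipend 40≥37, ranking 30≤95, duration 5≤6).
S5: not dominated.
S6: dominated by S1 (stipend 13≥2, ranking 65≤69, duration 1≤2).
S7: not dominated (best ranking).
S8: not dominated.
S9: not dominated.
S10: dominated by S5 (stipend 14≥4, ranking 11≤21, duration 3≤6).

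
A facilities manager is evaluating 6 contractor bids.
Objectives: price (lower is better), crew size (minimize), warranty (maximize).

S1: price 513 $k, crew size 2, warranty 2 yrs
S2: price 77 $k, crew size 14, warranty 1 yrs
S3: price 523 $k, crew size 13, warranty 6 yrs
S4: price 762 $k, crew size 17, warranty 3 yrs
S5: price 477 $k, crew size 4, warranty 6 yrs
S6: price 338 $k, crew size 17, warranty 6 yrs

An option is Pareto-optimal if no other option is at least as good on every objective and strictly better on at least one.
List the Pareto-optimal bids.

S1, S2, S5, S6

S1: not dominated (best crew size).
S2: not dominated (best price).
S3: dominated by S5 (price 477≤523, crew size 4≤13, warranty 6≥6).
S4: dominated by S3 (price 523≤762, crew size 13≤17, warranty 6≥3).
S5: not dominated.
S6: not dominated.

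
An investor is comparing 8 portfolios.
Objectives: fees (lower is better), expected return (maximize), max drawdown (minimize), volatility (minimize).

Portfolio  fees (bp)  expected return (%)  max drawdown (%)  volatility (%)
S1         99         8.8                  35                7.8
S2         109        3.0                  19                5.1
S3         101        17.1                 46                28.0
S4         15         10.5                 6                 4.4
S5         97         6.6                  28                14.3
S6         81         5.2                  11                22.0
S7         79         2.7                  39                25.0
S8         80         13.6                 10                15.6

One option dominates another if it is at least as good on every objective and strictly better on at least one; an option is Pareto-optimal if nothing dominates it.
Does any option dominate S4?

No

S1: worse on fees (99 vs 15).
S2: worse on fees (109 vs 15).
S3: worse on fees (101 vs 15).
S5: worse on fees (97 vs 15).
S6: worse on fees (81 vs 15).
S7: worse on fees (79 vs 15).
S8: worse on fees (80 vs 15).
No option is at least as good as S4 on every objective and strictly better on one.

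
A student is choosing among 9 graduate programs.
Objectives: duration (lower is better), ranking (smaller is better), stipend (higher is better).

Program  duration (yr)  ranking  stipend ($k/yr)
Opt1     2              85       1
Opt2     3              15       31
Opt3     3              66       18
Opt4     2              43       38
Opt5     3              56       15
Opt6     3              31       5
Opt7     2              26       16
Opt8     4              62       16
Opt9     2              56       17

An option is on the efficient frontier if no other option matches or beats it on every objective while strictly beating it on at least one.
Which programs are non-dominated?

Opt1: dominated by Opt4 (duration 2≤2, ranking 43≤85, stipend 38≥1).
Opt2: not dominated (best ranking).
Opt3: dominated by Opt2 (duration 3≤3, ranking 15≤66, stipend 31≥18).
Opt4: not dominated (best stipend).
Opt5: dominated by Opt2 (duration 3≤3, ranking 15≤56, stipend 31≥15).
Opt6: dominated by Opt2 (duration 3≤3, ranking 15≤31, stipend 31≥5).
Opt7: not dominated.
Opt8: dominated by Opt2 (duration 3≤4, ranking 15≤62, stipend 31≥16).
Opt9: dominated by Opt4 (duration 2≤2, ranking 43≤56, stipend 38≥17).

Opt2, Opt4, Opt7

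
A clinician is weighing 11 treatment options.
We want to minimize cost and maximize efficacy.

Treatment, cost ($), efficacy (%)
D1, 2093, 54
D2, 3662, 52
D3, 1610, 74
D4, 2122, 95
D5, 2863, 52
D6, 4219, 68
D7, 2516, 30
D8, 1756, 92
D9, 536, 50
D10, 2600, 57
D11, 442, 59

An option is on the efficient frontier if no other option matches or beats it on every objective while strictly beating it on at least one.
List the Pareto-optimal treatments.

D3, D4, D8, D11

D1: dominated by D3 (cost 1610≤2093, efficacy 74≥54).
D2: dominated by D1 (cost 2093≤3662, efficacy 54≥52).
D3: not dominated.
D4: not dominated (best efficacy).
D5: dominated by D1 (cost 2093≤2863, efficacy 54≥52).
D6: dominated by D3 (cost 1610≤4219, efficacy 74≥68).
D7: dominated by D1 (cost 2093≤2516, efficacy 54≥30).
D8: not dominated.
D9: dominated by D11 (cost 442≤536, efficacy 59≥50).
D10: dominated by D3 (cost 1610≤2600, efficacy 74≥57).
D11: not dominated (best cost).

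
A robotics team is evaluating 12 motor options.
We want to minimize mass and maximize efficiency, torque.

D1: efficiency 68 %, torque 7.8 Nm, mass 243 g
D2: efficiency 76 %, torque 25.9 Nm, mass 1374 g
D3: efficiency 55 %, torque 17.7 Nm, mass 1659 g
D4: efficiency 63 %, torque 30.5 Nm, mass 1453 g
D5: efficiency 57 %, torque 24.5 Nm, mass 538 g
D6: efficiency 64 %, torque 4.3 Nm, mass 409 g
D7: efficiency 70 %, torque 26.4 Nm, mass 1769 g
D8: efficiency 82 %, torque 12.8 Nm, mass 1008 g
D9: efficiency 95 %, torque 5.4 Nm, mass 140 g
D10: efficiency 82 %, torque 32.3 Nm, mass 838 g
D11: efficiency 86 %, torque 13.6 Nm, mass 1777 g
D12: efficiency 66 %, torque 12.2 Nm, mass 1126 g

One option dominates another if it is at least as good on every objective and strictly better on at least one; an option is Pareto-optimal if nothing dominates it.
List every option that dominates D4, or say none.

D10: efficiency 82≥63, torque 32.3≥30.5, mass 838≤1453 — dominates D4.
Others (D1, D2, D3, D5, D6, D7, D8, D9, D11, D12) are each worse than D4 on at least one objective.

D10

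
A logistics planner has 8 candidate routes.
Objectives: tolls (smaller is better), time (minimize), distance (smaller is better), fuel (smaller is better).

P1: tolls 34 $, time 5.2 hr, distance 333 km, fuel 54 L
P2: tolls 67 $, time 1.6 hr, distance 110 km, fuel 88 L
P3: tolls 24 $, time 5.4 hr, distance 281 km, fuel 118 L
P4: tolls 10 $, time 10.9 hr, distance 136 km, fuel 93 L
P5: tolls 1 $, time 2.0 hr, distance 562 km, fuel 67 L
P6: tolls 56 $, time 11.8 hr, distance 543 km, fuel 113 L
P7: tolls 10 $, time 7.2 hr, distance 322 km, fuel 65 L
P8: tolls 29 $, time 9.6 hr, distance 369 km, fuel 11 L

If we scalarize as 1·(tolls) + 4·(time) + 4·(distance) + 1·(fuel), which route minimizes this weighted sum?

P2

P1: 1·34 + 4·5.2 + 4·333 + 1·54 = 1440.8
P2: 1·67 + 4·1.6 + 4·110 + 1·88 = 601.4
P3: 1·24 + 4·5.4 + 4·281 + 1·118 = 1287.6
P4: 1·10 + 4·10.9 + 4·136 + 1·93 = 690.6
P5: 1·1 + 4·2.0 + 4·562 + 1·67 = 2324.0
P6: 1·56 + 4·11.8 + 4·543 + 1·113 = 2388.2
P7: 1·10 + 4·7.2 + 4·322 + 1·65 = 1391.8
P8: 1·29 + 4·9.6 + 4·369 + 1·11 = 1554.4
Lowest: P2 at 601.4.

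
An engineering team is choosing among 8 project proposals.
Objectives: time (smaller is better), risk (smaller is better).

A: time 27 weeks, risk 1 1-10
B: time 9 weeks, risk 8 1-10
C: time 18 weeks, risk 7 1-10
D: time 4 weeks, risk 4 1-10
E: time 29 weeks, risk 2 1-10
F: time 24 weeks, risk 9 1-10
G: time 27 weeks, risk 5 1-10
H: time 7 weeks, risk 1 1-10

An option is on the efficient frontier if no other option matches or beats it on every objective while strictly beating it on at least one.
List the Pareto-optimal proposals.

A: dominated by H (time 7≤27, risk 1≤1).
B: dominated by D (time 4≤9, risk 4≤8).
C: dominated by D (time 4≤18, risk 4≤7).
D: not dominated (best time).
E: dominated by A (time 27≤29, risk 1≤2).
F: dominated by B (time 9≤24, risk 8≤9).
G: dominated by A (time 27≤27, risk 1≤5).
H: not dominated.

D, H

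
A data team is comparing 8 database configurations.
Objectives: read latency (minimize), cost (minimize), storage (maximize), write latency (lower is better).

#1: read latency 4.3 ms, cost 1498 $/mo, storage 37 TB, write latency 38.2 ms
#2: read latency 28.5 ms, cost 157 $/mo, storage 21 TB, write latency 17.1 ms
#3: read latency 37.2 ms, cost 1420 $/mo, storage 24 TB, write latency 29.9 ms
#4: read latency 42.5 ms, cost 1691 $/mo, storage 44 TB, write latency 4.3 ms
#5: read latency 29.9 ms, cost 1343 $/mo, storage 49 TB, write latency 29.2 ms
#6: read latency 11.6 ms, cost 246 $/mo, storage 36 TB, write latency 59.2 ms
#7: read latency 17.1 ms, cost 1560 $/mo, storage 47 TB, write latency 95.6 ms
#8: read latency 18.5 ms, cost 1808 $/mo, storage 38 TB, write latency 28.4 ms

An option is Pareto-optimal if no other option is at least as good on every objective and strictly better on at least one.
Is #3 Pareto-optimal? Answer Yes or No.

#5 vs #3: read latency 29.9≤37.2, cost 1343≤1420, storage 49≥24, write latency 29.2≤29.9 — #5 is at least as good on every objective and strictly better on at least one, so #5 dominates #3.

No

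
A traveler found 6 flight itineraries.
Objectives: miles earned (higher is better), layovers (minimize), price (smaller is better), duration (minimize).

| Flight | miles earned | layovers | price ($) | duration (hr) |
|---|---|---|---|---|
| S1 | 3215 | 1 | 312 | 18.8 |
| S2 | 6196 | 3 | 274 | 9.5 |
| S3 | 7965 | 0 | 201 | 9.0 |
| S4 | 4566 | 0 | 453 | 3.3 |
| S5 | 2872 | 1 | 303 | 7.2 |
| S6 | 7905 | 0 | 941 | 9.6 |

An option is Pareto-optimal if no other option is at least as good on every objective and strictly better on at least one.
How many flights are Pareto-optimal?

3

S1: dominated by S3 (miles earned 7965≥3215, layovers 0≤1, price 201≤312, duration 9.0≤18.8).
S2: dominated by S3 (miles earned 7965≥6196, layovers 0≤3, price 201≤274, duration 9.0≤9.5).
S3: not dominated (best miles earned).
S4: not dominated (best duration).
S5: not dominated.
S6: dominated by S3 (miles earned 7965≥7905, layovers 0≤0, price 201≤941, duration 9.0≤9.6).
Pareto-optimal: S3, S4, S5 → 3.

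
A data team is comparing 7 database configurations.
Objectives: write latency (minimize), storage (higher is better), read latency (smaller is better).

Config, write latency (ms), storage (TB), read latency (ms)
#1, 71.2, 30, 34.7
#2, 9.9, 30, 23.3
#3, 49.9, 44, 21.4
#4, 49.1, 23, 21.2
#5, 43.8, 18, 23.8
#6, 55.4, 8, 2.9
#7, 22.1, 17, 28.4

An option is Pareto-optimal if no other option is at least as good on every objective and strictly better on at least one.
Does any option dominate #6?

#1: worse on write latency (71.2 vs 55.4).
#2: worse on read latency (23.3 vs 2.9).
#3: worse on read latency (21.4 vs 2.9).
#4: worse on read latency (21.2 vs 2.9).
#5: worse on read latency (23.8 vs 2.9).
#7: worse on read latency (28.4 vs 2.9).
No option is at least as good as #6 on every objective and strictly better on one.

No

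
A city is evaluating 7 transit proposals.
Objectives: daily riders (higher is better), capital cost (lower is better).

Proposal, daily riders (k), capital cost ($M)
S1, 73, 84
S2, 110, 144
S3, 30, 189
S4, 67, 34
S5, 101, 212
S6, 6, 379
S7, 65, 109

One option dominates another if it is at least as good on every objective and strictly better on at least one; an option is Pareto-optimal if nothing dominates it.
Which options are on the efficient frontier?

S1: not dominated.
S2: not dominated (best daily riders).
S3: dominated by S1 (daily riders 73≥30, capital cost 84≤189).
S4: not dominated (best capital cost).
S5: dominated by S2 (daily riders 110≥101, capital cost 144≤212).
S6: dominated by S1 (daily riders 73≥6, capital cost 84≤379).
S7: dominated by S1 (daily riders 73≥65, capital cost 84≤109).

S1, S2, S4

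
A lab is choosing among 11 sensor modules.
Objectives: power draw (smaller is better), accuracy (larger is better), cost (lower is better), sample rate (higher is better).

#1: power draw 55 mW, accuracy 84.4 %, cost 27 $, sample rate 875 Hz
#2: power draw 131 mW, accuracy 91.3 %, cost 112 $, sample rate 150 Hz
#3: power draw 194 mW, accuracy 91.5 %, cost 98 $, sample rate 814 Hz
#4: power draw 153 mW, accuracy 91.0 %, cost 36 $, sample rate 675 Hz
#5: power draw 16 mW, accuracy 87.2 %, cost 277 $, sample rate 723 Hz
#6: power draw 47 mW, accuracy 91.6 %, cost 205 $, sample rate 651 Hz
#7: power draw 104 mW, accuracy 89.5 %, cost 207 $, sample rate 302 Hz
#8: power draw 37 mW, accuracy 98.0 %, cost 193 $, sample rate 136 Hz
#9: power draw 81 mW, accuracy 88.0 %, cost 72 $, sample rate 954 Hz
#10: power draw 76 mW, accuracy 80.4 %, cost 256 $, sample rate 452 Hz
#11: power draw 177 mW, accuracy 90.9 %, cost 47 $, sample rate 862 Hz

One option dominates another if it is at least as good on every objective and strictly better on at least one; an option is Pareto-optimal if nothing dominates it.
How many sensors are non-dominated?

9

#1: not dominated (best cost).
#2: not dominated.
#3: not dominated.
#4: not dominated.
#5: not dominated (best power draw).
#6: not dominated.
#7: dominated by #6 (power draw 47≤104, accuracy 91.6≥89.5, cost 205≤207, sample rate 651≥302).
#8: not dominated (best accuracy).
#9: not dominated (best sample rate).
#10: dominated by #1 (power draw 55≤76, accuracy 84.4≥80.4, cost 27≤256, sample rate 875≥452).
#11: not dominated.
Pareto-optimal: #1, #2, #3, #4, #5, #6, #8, #9, #11 → 9.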